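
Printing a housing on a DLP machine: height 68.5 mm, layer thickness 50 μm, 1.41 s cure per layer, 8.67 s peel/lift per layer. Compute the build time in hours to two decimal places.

3.84 hours

Layers = ⌈68.5/0.05⌉ = 1370.
Each layer takes = 1.41 + 8.67, so 10.08 s.
Build time: 1370 × 10.08 s = 13809.6 s, i.e. 3.84 hours.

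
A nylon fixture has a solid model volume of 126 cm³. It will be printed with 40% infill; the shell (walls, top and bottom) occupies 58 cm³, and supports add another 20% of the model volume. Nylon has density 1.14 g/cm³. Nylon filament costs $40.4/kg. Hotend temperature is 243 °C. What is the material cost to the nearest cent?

Infill region = 126 − 58 = 68 cm³.
Deposited infill = 0.40 × 68 = 27.2 cm³.
Support: 0.20 × 126 → 25.2 cm³.
Total printed volume = 58 + 27.2 + 25.2 = 110.4 cm³.
Mass: 110.4 × 1.14 → 125.856 g.
Cost = 125.856 g / 1000 × $40.4/kg = $5.08.

$5.08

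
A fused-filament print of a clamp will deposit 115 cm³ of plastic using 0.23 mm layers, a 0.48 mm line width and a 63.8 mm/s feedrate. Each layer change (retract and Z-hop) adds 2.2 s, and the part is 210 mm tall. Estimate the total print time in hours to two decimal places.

Bead cross-section: 0.23 × 0.48 → 0.1104 mm².
Path length: 115000 mm³ / 0.1104 mm² → 1041666.7 mm.
Time extruding = 1041666.7 / 63.8 = 16327.1 s.
Number of layers: 210 / 0.23 → 914 (rounded up).
Non-print overhead: 914 × 2.2 → 2010.8 s.
Total = 16327.1 + 2010.8 = 18337.9 s = 5.09 hours.

5.09 hours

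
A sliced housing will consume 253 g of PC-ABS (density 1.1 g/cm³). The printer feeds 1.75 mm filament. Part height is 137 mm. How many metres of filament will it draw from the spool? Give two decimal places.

95.62 m

Volume = 253 g / 1.1 g·cm⁻³ = 230 cm³ = 230000 mm³.
A = π r² = π × 0.875² = 2.4053 mm².
L = V/A = 230000/2.4053 = 95622.17 mm → 95.62 m.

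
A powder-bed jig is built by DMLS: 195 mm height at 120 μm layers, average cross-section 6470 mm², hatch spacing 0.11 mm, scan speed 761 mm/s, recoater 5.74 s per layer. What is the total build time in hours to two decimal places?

37.48 hours

Number of layers: 195 / 0.12 → 1625 (rounded up).
Per-layer scan distance = 6470 / 0.11 = 58818.2 mm.
Laser time per layer = 58818.2 / 761, so 77.2907 s.
Time per layer = 77.2907 + 5.74 = 83.0307 s.
Build time = 1625 × 83.0307 = 134924.8875 s = 37.48 hours.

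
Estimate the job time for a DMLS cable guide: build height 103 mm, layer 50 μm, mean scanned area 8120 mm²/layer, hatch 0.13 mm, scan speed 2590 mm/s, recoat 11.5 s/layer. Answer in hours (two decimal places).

Layers = ⌈103/0.05⌉ = 2060.
Scan path per layer: 8120 / 0.13 → 62461.5 mm.
Per-layer scan time: 62461.5 / 2590 → 24.1164 s.
Layer cycle = 24.1164 + 11.5, so 35.6164 s.
Total: 2060 × 35.6164 s = 73369.784 s → 20.38 hours.

20.38 hours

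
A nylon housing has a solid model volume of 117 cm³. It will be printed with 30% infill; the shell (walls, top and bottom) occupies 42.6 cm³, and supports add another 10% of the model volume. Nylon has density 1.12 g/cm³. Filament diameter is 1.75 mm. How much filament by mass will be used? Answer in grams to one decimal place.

Interior volume: 117 − 42.6 → 74.4 cm³.
Deposited infill = 0.30 × 74.4 = 22.32 cm³.
Support = 0.10 × 117 = 11.7 cm³.
Total printed volume = 42.6 + 22.32 + 11.7 = 76.62 cm³.
Mass = 76.62 × 1.12, so 85.8144 g.

85.8 g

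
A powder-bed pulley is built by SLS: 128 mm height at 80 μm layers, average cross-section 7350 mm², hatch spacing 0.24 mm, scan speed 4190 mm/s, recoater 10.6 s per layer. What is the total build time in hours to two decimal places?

7.96 hours

Layers = ⌈128/0.08⌉ = 1600.
Per-layer scan distance = 7350 / 0.24, so 30625 mm.
Per-layer scan time = 30625 / 4190 = 7.3091 s.
Time per layer = 7.3091 + 10.6 = 17.9091 s.
1600 layers × 17.9091 s/layer = 28654.56 s, i.e. 7.96 hours.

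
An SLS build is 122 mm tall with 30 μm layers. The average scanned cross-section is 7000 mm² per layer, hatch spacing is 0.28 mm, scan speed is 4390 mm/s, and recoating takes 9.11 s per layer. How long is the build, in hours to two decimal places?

16.73 hours

Number of layers: 122 / 0.03 → 4067 (rounded up).
Hatch length per layer = 7000 / 0.28, so 25000 mm.
Scan time per layer: 25000 / 4390 → 5.6948 s.
Time per layer: 5.6948 + 9.11 → 14.8048 s.
4067 layers × 14.8048 s/layer = 60211.1216 s, i.e. 16.73 hours.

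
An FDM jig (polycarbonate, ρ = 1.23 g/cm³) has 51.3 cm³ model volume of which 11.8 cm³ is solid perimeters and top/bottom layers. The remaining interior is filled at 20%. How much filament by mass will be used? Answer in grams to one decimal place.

Volume inside the shell = 51.3 − 11.8 = 39.5 cm³.
Deposited infill: 0.20 × 39.5 → 7.9 cm³.
Deposited volume: 11.8 + 7.9 → 19.7 cm³.
Mass = 19.7 × 1.23 = 24.231 g.

24.2 g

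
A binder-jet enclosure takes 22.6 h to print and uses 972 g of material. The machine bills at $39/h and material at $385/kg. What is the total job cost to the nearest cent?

Machine-time cost = 39 × 22.6 = $881.40.
Material charge = 385 × 972/1000 = $374.22.
Total = 881.40 + 374.22 = $1255.62.

$1255.62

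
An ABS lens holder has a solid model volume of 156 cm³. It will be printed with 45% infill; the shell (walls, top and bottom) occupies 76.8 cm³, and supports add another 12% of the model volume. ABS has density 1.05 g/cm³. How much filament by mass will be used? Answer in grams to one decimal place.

Interior volume: 156 − 76.8 → 79.2 cm³.
Infill deposited = 0.45 × 79.2 = 35.64 cm³.
Support: 0.12 × 156 → 18.72 cm³.
Deposited volume = 76.8 + 35.64 + 18.72 = 131.16 cm³.
Mass = 131.16 × 1.05, so 137.718 g.

137.7 g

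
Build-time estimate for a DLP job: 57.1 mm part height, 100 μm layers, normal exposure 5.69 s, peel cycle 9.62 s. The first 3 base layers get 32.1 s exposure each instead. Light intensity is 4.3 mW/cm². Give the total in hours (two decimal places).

Layer count = ceil(57.1 / 0.1) = 571.
Base layers = 3 × (32.1 + 9.62) = 125.16 s.
Remaining layers = 568 × (5.69 + 9.62), so 8696.08 s.
Sum: 125.16 + 8696.08 = 8821.24 s → 2.45 hours.

2.45 hours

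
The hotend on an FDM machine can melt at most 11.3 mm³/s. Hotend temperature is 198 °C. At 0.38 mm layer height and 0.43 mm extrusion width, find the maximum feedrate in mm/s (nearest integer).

69 mm/s

Bead cross-section = 0.38 × 0.43 = 0.1634 mm².
Max speed = 11.3 / 0.1634 = 69.16 ≈ 69 mm/s.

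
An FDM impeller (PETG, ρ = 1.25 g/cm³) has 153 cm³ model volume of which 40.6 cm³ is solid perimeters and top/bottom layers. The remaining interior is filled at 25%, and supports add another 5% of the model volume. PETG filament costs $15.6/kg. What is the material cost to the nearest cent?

$1.49

Interior volume = 153 − 40.6 = 112.4 cm³.
Infill deposited = 0.25 × 112.4 = 28.1 cm³.
Support = 0.05 × 153, so 7.65 cm³.
Deposited volume = 40.6 + 28.1 + 7.65, so 76.35 cm³.
Mass = 76.35 × 1.25 = 95.4375 g.
At $15.6/kg: 95.4375/1000 × 15.6 = $1.49.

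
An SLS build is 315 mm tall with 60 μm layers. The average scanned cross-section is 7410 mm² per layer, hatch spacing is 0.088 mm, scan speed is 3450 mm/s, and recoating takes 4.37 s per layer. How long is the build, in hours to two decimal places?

Number of layers: 315 / 0.06 → 5250 (rounded up).
Per-layer scan distance = 7410 / 0.088 = 84204.5 mm.
Per-layer scan time = 84204.5 / 3450 = 24.4071 s.
Layer cycle = 24.4071 + 4.37 = 28.7771 s.
5250 layers × 28.7771 s/layer = 151079.775 s, i.e. 41.97 hours.

41.97 hours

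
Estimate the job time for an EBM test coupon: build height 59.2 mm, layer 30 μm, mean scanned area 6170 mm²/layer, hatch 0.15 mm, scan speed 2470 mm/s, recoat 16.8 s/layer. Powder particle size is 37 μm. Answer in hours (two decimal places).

18.34 hours

Layer count = ceil(59.2 / 0.03) = 1974.
Per-layer scan distance = 6170 / 0.15, so 41133.3 mm.
Per-layer scan time = 41133.3 / 2470 = 16.6532 s.
Time per layer = 16.6532 + 16.8 = 33.4532 s.
1974 layers × 33.4532 s/layer = 66036.6168 s, i.e. 18.34 hours.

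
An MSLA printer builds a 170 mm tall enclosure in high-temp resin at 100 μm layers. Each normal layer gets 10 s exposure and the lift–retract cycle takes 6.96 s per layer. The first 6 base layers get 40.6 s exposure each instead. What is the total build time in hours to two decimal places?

8.06 hours

Number of layers: 170 / 0.1 → 1700 (rounded up).
Base layers: 6 × (40.6 + 6.96) → 285.36 s.
Regular layers = 1694 × (10 + 6.96) = 28730.24 s.
Total = 285.36 + 28730.24 = 29015.6 s = 8.06 hours.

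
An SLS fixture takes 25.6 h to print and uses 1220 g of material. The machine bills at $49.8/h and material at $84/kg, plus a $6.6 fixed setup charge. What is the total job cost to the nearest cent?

Time charge: 49.8 × 25.6 → $1274.88.
Material cost: 84 × 1220/1000 → $102.48.
Total = 1274.88 + 102.48 + 6.6 = $1383.96.

$1383.96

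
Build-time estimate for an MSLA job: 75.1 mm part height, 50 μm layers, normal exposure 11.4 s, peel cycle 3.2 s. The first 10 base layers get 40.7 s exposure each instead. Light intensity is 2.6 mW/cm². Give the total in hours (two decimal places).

6.17 hours

Number of layers: 75.1 / 0.05 → 1502 (rounded up).
Base layers: 10 × (40.7 + 3.2) → 439 s.
Remaining layers = 1492 × (11.4 + 3.2), so 21783.2 s.
Sum: 439 + 21783.2 = 22222.2 s → 6.17 hours.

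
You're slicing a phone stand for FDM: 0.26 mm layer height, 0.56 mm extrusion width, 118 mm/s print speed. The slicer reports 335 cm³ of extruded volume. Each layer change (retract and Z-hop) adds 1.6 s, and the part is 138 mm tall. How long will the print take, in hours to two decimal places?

Extrusion cross-section: 0.26 × 0.56 → 0.1456 mm².
Total extruded path = 335000/0.1456 = 2300824.2 mm.
Print-move time = 2300824.2 / 118 = 19498.5 s.
Layers = ⌈138/0.26⌉ = 531.
Layer-change overhead: 531 × 1.6 → 849.6 s.
Total = 19498.5 + 849.6 = 20348.1 s = 5.65 hours.

5.65 hours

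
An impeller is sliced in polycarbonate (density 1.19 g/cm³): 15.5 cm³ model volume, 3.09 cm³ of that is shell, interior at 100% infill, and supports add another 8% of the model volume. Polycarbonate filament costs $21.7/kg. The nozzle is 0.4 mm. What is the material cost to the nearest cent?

$0.43

Infill region = 15.5 − 3.09 = 12.41 cm³.
Deposited infill: 1.00 × 12.41 → 12.41 cm³.
Support = 0.08 × 15.5, so 1.24 cm³.
Total printed volume = 3.09 + 12.41 + 1.24 = 16.74 cm³.
Mass: 16.74 × 1.19 → 19.9206 g.
At $21.7/kg: 19.9206/1000 × 21.7 = $0.43.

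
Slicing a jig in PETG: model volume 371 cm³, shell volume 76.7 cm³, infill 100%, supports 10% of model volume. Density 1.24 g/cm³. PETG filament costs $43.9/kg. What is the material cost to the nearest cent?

$22.22

Interior volume = 371 − 76.7, so 294.3 cm³.
Infill volume = 1.00 × 294.3, so 294.3 cm³.
Support = 0.10 × 371, so 37.1 cm³.
Total extruded = 76.7 + 294.3 + 37.1, so 408.1 cm³.
Mass = 408.1 × 1.24 = 506.044 g.
At $43.9/kg: 506.044/1000 × 43.9 = $22.22.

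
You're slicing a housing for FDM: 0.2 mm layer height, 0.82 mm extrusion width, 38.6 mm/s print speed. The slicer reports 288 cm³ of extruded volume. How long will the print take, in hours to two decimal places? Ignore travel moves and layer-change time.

Bead cross-section = 0.2 × 0.82, so 0.164 mm².
Total extruded path = 288000/0.164 = 1756097.6 mm.
Print-move time = 1756097.6 / 38.6 = 45494.8 s.
45494.8 s = 12.64 hours.

12.64 hours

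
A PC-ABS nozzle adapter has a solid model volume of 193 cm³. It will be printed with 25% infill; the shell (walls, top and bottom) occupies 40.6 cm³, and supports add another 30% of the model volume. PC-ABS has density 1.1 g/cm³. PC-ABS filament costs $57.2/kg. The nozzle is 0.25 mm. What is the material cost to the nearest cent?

Infill region = 193 − 40.6 = 152.4 cm³.
Infill deposited = 0.25 × 152.4, so 38.1 cm³.
Support: 0.30 × 193 → 57.9 cm³.
Deposited volume = 40.6 + 38.1 + 57.9, so 136.6 cm³.
Mass = 136.6 × 1.1 = 150.26 g.
Cost = 150.26 g / 1000 × $57.2/kg = $8.59.

$8.59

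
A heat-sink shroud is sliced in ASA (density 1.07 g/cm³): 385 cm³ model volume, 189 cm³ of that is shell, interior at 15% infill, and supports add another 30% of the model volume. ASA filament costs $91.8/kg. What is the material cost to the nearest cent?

$32.80

Interior volume = 385 − 189 = 196 cm³.
Infill volume = 0.15 × 196 = 29.4 cm³.
Support = 0.30 × 385, so 115.5 cm³.
Total printed volume = 189 + 29.4 + 115.5 = 333.9 cm³.
Mass: 333.9 × 1.07 → 357.273 g.
Cost = 357.273 g / 1000 × $91.8/kg = $32.80.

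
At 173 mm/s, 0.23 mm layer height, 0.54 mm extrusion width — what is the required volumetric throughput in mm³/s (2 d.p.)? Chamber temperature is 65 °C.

21.49

Extrusion cross-section = 0.23 × 0.54, so 0.1242 mm².
Volumetric flow = 173 × 0.1242 = 21.49 mm³/s.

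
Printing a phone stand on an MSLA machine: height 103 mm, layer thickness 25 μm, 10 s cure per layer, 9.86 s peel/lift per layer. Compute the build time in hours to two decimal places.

22.73 hours

Layers = ⌈103/0.025⌉ = 4120.
Per-layer time: 10 + 9.86 → 19.86 s.
Total = 4120 × 19.86 = 81823.2 s = 22.73 hours.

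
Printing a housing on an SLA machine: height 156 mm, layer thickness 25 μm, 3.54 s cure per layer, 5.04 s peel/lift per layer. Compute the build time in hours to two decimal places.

14.87 hours

Layers = ⌈156/0.025⌉ = 6240.
Per-layer time = 3.54 + 5.04, so 8.58 s.
Total = 6240 × 8.58 = 53539.2 s = 14.87 hours.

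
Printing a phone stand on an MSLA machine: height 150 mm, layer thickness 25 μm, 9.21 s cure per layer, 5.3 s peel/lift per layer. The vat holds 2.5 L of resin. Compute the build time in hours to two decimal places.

24.18 hours

Number of layers: 150 / 0.025 → 6000 (rounded up).
Cycle time = 9.21 + 5.3, so 14.51 s.
Total = 6000 × 14.51 = 87060 s = 24.18 hours.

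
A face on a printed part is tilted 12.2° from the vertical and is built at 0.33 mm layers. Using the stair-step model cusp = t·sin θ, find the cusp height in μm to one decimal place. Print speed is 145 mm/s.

Cusp = layer height × sin(12.2°) = 0.33 × 0.2113 = 0.069729 mm = 69.7 μm.

69.7 μm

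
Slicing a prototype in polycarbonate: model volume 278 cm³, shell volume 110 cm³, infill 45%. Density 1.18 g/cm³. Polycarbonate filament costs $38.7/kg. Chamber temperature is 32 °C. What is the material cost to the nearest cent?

$8.48

Interior volume: 278 − 110 → 168 cm³.
Infill volume = 0.45 × 168 = 75.6 cm³.
Deposited volume: 110 + 75.6 → 185.6 cm³.
Mass = 185.6 × 1.18 = 219.008 g.
At $38.7/kg: 219.008/1000 × 38.7 = $8.48.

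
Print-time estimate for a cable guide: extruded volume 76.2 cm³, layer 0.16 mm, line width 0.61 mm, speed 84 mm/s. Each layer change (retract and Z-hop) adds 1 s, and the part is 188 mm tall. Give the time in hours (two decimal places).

2.91 hours

Line area = 0.16 × 0.61 = 0.0976 mm².
Total extruded path = 76200/0.0976 = 780737.7 mm.
Extrusion time = 780737.7 / 84, so 9294.5 s.
Layer count = ceil(188 / 0.16) = 1175.
Non-print overhead: 1175 × 1 → 1175 s.
Altogether 9294.5 + 1175 = 10469.5 s, i.e. 2.91 hours.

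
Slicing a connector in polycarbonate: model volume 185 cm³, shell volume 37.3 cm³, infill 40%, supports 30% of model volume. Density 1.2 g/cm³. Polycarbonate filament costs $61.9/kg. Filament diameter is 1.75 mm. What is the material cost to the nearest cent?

Infill region = 185 − 37.3 = 147.7 cm³.
Infill deposited = 0.40 × 147.7, so 59.08 cm³.
Support: 0.30 × 185 → 55.5 cm³.
Total extruded = 37.3 + 59.08 + 55.5, so 151.88 cm³.
Mass = 151.88 × 1.2 = 182.256 g.
At $61.9/kg: 182.256/1000 × 61.9 = $11.28.

$11.28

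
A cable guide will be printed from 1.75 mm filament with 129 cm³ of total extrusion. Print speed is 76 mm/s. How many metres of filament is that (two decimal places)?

53.63 m

Filament cross-section = π × (1.75/2)² = 2.4053 mm².
L = 129000 mm³ / 2.4053 mm² = 53631.56 mm, i.e. 53.63 m.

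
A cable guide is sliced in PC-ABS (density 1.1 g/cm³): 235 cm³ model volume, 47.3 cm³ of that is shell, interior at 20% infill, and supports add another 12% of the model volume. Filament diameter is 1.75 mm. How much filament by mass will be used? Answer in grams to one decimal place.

124.3 g

Infill region = 235 − 47.3, so 187.7 cm³.
Deposited infill = 0.20 × 187.7, so 37.54 cm³.
Support = 0.12 × 235 = 28.2 cm³.
Total extruded: 47.3 + 37.54 + 28.2 → 113.04 cm³.
Mass: 113.04 × 1.1 → 124.344 g.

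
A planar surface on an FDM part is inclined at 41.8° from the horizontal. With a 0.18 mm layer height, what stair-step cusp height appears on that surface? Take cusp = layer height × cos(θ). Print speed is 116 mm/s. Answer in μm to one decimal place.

134.2 μm

cos(41.8°) = 0.7455, so cusp = 0.18 × 0.7455 = 0.13419 mm → 134.2 μm.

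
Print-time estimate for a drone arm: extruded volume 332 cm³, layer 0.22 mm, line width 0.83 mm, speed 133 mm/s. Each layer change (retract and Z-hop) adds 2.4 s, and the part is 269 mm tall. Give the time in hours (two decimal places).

4.61 hours

Line area = 0.22 × 0.83, so 0.1826 mm².
Path length: 332000 mm³ / 0.1826 mm² → 1818181.8 mm.
Print-move time = 1818181.8 / 133, so 13670.5 s.
Layer count = ceil(269 / 0.22) = 1223.
Layer-change overhead = 1223 × 2.4 = 2935.2 s.
Altogether 13670.5 + 2935.2 = 16605.7 s, i.e. 4.61 hours.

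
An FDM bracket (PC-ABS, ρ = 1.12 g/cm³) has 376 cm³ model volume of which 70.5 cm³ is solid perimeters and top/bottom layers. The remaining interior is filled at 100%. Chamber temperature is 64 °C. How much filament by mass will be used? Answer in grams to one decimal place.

421.1 g

Interior volume = 376 − 70.5, so 305.5 cm³.
Deposited infill = 1.00 × 305.5 = 305.5 cm³.
Deposited volume = 70.5 + 305.5, so 376 cm³.
Mass = 376 × 1.12, so 421.12 g.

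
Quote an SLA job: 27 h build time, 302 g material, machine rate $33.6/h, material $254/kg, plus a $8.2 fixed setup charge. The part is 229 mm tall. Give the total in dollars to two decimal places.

Machine cost: 33.6 × 27 → $907.20.
Material charge: 254 × 302/1000 → $76.708.
Adding setup: 907.20 + 76.708 + 8.2 → 992.108 ≈ $992.11.

$992.11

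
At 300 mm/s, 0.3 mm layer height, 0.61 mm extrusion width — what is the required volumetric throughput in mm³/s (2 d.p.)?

54.90

Bead cross-section: 0.3 × 0.61 → 0.183 mm².
Volumetric flow = 300 × 0.183 = 54.90 mm³/s.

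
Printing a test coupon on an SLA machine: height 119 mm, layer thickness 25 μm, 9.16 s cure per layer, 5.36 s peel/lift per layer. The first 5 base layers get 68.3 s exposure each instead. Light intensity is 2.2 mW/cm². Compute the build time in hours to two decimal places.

19.28 hours

Layers = ⌈119/0.025⌉ = 4760.
Base layers: 5 × (68.3 + 5.36) → 368.3 s.
Regular layers = 4755 × (9.16 + 5.36) = 69042.6 s.
Total = 368.3 + 69042.6 = 69410.9 s = 19.28 hours.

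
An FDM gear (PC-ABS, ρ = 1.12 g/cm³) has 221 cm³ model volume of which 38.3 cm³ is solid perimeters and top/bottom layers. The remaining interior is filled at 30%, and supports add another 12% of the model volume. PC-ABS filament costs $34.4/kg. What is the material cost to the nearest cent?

Volume inside the shell: 221 − 38.3 → 182.7 cm³.
Infill deposited: 0.30 × 182.7 → 54.81 cm³.
Support = 0.12 × 221, so 26.52 cm³.
Deposited volume = 38.3 + 54.81 + 26.52, so 119.63 cm³.
Mass = 119.63 × 1.12 = 133.9856 g.
At $34.4/kg: 133.9856/1000 × 34.4 = $4.61.

$4.61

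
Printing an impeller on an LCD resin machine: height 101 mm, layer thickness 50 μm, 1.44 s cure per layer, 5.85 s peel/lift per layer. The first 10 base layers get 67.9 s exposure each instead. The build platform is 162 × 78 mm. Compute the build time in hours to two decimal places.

4.28 hours

Number of layers: 101 / 0.05 → 2020 (rounded up).
Burn-in layers: 10 × (67.9 + 5.85) → 737.5 s.
Normal layers = 2010 × (1.44 + 5.85), so 14652.9 s.
Sum: 737.5 + 14652.9 = 15390.4 s → 4.28 hours.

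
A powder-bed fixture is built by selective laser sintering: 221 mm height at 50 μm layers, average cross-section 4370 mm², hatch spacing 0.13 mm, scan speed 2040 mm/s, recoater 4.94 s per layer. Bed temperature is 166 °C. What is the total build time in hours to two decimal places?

26.30 hours

Layer count = ceil(221 / 0.05) = 4420.
Per-layer scan distance = 4370 / 0.13, so 33615.4 mm.
Laser time per layer = 33615.4 / 2040, so 16.4781 s.
Per-layer time: 16.4781 + 4.94 → 21.4181 s.
Total: 4420 × 21.4181 s = 94668.002 s → 26.30 hours.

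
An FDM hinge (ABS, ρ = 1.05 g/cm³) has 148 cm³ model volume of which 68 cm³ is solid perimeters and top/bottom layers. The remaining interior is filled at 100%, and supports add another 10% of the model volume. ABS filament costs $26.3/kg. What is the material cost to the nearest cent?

Interior volume: 148 − 68 → 80 cm³.
Deposited infill = 1.00 × 80 = 80 cm³.
Support = 0.10 × 148 = 14.8 cm³.
Total extruded = 68 + 80 + 14.8, so 162.8 cm³.
Mass = 162.8 × 1.05 = 170.94 g.
At $26.3/kg: 170.94/1000 × 26.3 = $4.50.

$4.50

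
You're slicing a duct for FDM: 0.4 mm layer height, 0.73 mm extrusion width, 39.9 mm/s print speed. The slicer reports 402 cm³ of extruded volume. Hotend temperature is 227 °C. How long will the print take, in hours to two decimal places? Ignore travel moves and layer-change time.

Line area = 0.4 × 0.73, so 0.292 mm².
Path length: 402000 mm³ / 0.292 mm² → 1376712.3 mm.
Print-move time = 1376712.3 / 39.9, so 34504.1 s.
Converting: 34504.1 s = 9.58 hours.

9.58 hours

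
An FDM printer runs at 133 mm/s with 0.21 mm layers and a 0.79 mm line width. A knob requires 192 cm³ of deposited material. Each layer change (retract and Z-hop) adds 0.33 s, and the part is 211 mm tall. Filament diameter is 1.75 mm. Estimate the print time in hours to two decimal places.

2.51 hours

Line area = 0.21 × 0.79, so 0.1659 mm².
Total extruded path = 192000/0.1659 = 1157323.7 mm.
Extrusion time = 1157323.7 / 133, so 8701.7 s.
Number of layers: 211 / 0.21 → 1005 (rounded up).
Layer-change overhead: 1005 × 0.33 → 331.65 s.
Altogether 8701.7 + 331.65 = 9033.35 s, i.e. 2.51 hours.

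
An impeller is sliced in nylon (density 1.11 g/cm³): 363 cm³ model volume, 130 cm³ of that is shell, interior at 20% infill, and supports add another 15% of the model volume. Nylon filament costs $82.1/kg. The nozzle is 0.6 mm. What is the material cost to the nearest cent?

$21.06

Volume inside the shell = 363 − 130, so 233 cm³.
Deposited infill: 0.20 × 233 → 46.6 cm³.
Support: 0.15 × 363 → 54.45 cm³.
Total printed volume = 130 + 46.6 + 54.45 = 231.05 cm³.
Mass = 231.05 × 1.11, so 256.4655 g.
At $82.1/kg: 256.4655/1000 × 82.1 = $21.06.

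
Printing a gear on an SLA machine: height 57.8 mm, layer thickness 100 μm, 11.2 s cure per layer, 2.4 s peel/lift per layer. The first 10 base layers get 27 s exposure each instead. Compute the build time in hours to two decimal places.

Layers = ⌈57.8/0.1⌉ = 578.
Burn-in layers: 10 × (27 + 2.4) → 294 s.
Normal layers: 568 × (11.2 + 2.4) → 7724.8 s.
Sum: 294 + 7724.8 = 8018.8 s → 2.23 hours.

2.23 hours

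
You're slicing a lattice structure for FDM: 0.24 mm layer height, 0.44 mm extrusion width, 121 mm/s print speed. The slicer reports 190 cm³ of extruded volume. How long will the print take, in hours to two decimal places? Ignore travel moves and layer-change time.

Line area: 0.24 × 0.44 → 0.1056 mm².
Path length: 190000 mm³ / 0.1056 mm² → 1799242.4 mm.
Time extruding: 1799242.4 / 121 → 14869.8 s.
Converting: 14869.8 s = 4.13 hours.

4.13 hours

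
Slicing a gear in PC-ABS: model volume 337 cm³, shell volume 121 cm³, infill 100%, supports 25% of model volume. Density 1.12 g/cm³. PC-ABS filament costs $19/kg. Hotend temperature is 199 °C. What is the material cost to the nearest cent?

$8.96

Volume inside the shell: 337 − 121 → 216 cm³.
Deposited infill = 1.00 × 216, so 216 cm³.
Support = 0.25 × 337, so 84.25 cm³.
Total printed volume = 121 + 216 + 84.25, so 421.25 cm³.
Mass = 421.25 × 1.12, so 471.8 g.
At $19/kg: 471.8/1000 × 19 = $8.96.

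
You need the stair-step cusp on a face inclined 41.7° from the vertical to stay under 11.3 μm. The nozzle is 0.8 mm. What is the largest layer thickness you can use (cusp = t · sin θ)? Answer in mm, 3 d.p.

sin(41.7°) = 0.6652; t_max = 0.0113/0.6652 = 0.017 mm.

0.017 mm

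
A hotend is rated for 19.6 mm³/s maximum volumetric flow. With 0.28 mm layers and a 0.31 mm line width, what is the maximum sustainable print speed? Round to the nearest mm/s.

Bead cross-section = 0.28 × 0.31 = 0.0868 mm².
Max speed = 19.6 / 0.0868 = 225.81 ≈ 226 mm/s.

226 mm/s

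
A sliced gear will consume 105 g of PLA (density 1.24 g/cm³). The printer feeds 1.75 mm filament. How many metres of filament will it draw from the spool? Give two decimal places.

35.20 m

Volume = 105 g / 1.24 g·cm⁻³ = 84.6774 cm³ = 84677.4 mm³.
Filament cross-section = π × (1.75/2)² = 2.4053 mm².
Length = 84677.4 / 2.4053 = 35204.51 mm = 35.20 m.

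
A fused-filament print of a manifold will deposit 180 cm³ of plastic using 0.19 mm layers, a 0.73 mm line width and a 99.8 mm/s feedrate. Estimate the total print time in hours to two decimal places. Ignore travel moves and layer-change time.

Line area = 0.19 × 0.73 = 0.1387 mm².
Path length: 180000 mm³ / 0.1387 mm² → 1297765 mm.
Time extruding: 1297765 / 99.8 → 13003.7 s.
Converting: 13003.7 s = 3.61 hours.

3.61 hours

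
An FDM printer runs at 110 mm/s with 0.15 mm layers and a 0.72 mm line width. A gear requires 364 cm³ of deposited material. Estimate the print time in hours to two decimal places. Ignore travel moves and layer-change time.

8.51 hours

Bead cross-section = 0.15 × 0.72, so 0.108 mm².
Total extruded path = 364000/0.108 = 3370370.4 mm.
Print-move time = 3370370.4 / 110, so 30639.7 s.
30639.7 s = 8.51 hours.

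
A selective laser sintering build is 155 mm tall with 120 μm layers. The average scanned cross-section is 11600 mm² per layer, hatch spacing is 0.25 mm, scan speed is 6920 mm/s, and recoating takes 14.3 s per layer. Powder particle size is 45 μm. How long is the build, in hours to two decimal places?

Layers = ⌈155/0.12⌉ = 1292.
Scan path per layer = 11600 / 0.25 = 46400 mm.
Laser time per layer: 46400 / 6920 → 6.7052 s.
Time per layer = 6.7052 + 14.3 = 21.0052 s.
1292 layers × 21.0052 s/layer = 27138.7184 s, i.e. 7.54 hours.

7.54 hours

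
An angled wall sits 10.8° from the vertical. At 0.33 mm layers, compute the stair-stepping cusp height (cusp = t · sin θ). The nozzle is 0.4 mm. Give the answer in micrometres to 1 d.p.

sin(10.8°) = 0.1874, so cusp = 0.33 × 0.1874 = 0.061842 mm → 61.8 μm.

61.8 μm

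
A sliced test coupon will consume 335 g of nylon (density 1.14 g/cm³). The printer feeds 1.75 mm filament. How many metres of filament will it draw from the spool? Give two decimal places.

122.17 m

Extruded volume: 335/1.14 = 293.8596 cm³ (293859.6 mm³).
A = π r² = π × 0.875² = 2.4053 mm².
Length = 293859.6 / 2.4053 = 122171.7 mm = 122.17 m.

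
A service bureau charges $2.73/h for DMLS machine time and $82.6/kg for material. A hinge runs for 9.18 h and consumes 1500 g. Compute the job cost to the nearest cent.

$148.96

Machine cost = 2.73 × 9.18, so $25.0614.
Material charge: 82.6 × 1500/1000 → $123.90.
Total = 25.0614 + 123.90 = 148.9614 ≈ $148.96.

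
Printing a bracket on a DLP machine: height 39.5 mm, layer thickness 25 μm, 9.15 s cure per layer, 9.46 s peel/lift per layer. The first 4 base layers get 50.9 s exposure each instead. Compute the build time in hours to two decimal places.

8.21 hours

Number of layers: 39.5 / 0.025 → 1580 (rounded up).
Burn-in layers: 4 × (50.9 + 9.46) → 241.44 s.
Remaining layers: 1576 × (9.15 + 9.46) → 29329.36 s.
Sum: 241.44 + 29329.36 = 29570.8 s → 8.21 hours.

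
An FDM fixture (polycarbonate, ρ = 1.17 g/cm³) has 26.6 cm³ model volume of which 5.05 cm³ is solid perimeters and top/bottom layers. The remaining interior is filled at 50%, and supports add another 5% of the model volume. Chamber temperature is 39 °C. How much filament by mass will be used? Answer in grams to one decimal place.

Volume inside the shell: 26.6 − 5.05 → 21.55 cm³.
Infill deposited: 0.50 × 21.55 → 10.775 cm³.
Support = 0.05 × 26.6, so 1.33 cm³.
Total printed volume = 5.05 + 10.775 + 1.33, so 17.155 cm³.
Mass = 17.155 × 1.17 = 20.07135 g.

20.1 g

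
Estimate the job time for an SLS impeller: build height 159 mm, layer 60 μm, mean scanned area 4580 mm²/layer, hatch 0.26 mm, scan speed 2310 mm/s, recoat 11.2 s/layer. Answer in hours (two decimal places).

Layers = ⌈159/0.06⌉ = 2650.
Scan path per layer = 4580 / 0.26, so 17615.4 mm.
Laser time per layer: 17615.4 / 2310 → 7.6257 s.
Time per layer = 7.6257 + 11.2, so 18.8257 s.
Build time = 2650 × 18.8257 = 49888.105 s = 13.86 hours.

13.86 hours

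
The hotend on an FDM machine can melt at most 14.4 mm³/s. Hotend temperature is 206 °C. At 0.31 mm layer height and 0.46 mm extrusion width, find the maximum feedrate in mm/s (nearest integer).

101 mm/s

A: 0.31 × 0.46 → 0.1426 mm².
Max speed = 14.4 / 0.1426 = 100.98 ≈ 101 mm/s.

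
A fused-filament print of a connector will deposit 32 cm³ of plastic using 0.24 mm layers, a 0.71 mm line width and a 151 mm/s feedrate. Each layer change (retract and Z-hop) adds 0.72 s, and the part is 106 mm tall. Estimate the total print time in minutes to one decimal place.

26.0 minutes

Line area = 0.24 × 0.71 = 0.1704 mm².
Total extruded path = 32000/0.1704 = 187793.4 mm.
Print-move time = 187793.4 / 151 = 1243.7 s.
Number of layers: 106 / 0.24 → 442 (rounded up).
Non-print overhead: 442 × 0.72 → 318.24 s.
Altogether 1243.7 + 318.24 = 1561.94 s, i.e. 26.0 minutes.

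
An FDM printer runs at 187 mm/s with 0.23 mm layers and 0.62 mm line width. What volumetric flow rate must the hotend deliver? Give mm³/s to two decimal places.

26.67

Extrusion cross-section: 0.23 × 0.62 → 0.1426 mm².
Q = v·A = 187 × 0.1426 = 26.67 mm³/s.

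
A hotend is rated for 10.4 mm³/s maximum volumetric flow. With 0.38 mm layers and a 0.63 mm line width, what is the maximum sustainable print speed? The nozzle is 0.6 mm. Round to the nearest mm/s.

A = 0.38 × 0.63 = 0.2394 mm².
Max speed = 10.4 / 0.2394 = 43.44 ≈ 43 mm/s.

43 mm/s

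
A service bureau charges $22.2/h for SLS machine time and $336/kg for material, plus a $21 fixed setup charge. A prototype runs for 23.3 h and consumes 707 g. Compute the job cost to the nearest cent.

$775.81

Machine-time cost = 22.2 × 23.3 = $517.26.
Material charge: 336 × 707/1000 → $237.552.
Total = 517.26 + 237.552 + 21 = 775.812 ≈ $775.81.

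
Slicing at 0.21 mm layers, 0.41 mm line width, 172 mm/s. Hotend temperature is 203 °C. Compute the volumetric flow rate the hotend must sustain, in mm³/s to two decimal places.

14.81

A: 0.21 × 0.41 → 0.0861 mm².
Volumetric flow = 172 × 0.0861 = 14.81 mm³/s.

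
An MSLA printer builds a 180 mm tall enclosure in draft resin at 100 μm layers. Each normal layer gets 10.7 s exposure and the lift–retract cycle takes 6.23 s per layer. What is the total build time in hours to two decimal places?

8.47 hours

Layers = ⌈180/0.1⌉ = 1800.
Per-layer time: 10.7 + 6.23 → 16.93 s.
Build time: 1800 × 16.93 s = 30474 s, i.e. 8.47 hours.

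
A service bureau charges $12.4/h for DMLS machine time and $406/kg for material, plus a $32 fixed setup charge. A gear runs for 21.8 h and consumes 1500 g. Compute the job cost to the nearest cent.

Time charge = 12.4 × 21.8 = $270.32.
Feedstock cost: 406 × 1500/1000 → $609.00.
Total = 270.32 + 609.00 + 32 = $911.32.

$911.32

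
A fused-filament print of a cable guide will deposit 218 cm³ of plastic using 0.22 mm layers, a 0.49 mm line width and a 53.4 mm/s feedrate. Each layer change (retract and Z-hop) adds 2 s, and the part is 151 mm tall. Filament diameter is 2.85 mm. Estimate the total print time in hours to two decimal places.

10.90 hours

Bead cross-section = 0.22 × 0.49 = 0.1078 mm².
Path length: 218000 mm³ / 0.1078 mm² → 2022263.5 mm.
Extrusion time: 2022263.5 / 53.4 → 37870.1 s.
Layer count = ceil(151 / 0.22) = 687.
Non-print overhead: 687 × 2 → 1374 s.
Total = 37870.1 + 1374 = 39244.1 s = 10.90 hours.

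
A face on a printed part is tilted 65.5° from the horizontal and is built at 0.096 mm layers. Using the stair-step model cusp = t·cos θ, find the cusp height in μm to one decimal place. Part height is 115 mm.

Cusp = layer height × cos(65.5°) = 0.096 × 0.4147 = 0.039811 mm = 39.8 μm.

39.8 μm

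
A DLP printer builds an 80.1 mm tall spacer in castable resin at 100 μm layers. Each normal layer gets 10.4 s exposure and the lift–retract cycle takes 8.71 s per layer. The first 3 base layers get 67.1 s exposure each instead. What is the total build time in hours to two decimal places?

Layers = ⌈80.1/0.1⌉ = 801.
Bottom layers = 3 × (67.1 + 8.71), so 227.43 s.
Normal layers = 798 × (10.4 + 8.71), so 15249.78 s.
Total = 227.43 + 15249.78 = 15477.21 s = 4.30 hours.

4.30 hours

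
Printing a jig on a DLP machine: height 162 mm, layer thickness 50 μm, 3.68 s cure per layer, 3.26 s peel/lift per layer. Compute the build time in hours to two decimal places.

Number of layers: 162 / 0.05 → 3240 (rounded up).
Each layer takes: 3.68 + 3.26 → 6.94 s.
Build time: 3240 × 6.94 s = 22485.6 s, i.e. 6.25 hours.

6.25 hours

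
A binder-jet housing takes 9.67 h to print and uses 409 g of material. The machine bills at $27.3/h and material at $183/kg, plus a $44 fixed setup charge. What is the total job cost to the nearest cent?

$382.84

Machine cost: 27.3 × 9.67 → $263.991.
Material cost = 183 × 409/1000, so $74.847.
Adding setup: 263.991 + 74.847 + 44 → 382.838 ≈ $382.84.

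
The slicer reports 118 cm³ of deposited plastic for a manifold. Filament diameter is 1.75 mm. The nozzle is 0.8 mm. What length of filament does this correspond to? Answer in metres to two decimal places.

49.06 m

Cross-section of 1.75 mm filament: π·(1.75/2)² = 2.4053 mm².
L = 118000 mm³ / 2.4053 mm² = 49058.33 mm, i.e. 49.06 m.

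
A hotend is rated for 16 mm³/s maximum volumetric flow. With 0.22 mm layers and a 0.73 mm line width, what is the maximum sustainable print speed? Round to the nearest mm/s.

Extrusion cross-section = 0.22 × 0.73, so 0.1606 mm².
Max speed = 16 / 0.1606 = 99.63 ≈ 100 mm/s.

100 mm/s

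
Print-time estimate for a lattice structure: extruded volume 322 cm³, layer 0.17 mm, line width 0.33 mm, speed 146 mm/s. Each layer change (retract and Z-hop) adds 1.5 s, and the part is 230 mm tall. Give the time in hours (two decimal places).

11.48 hours

Bead cross-section = 0.17 × 0.33, so 0.0561 mm².
Total extruded path = 322000/0.0561 = 5739750.4 mm.
Print-move time: 5739750.4 / 146 → 39313.4 s.
Layers = ⌈230/0.17⌉ = 1353.
Non-print overhead = 1353 × 1.5 = 2029.5 s.
Altogether 39313.4 + 2029.5 = 41342.9 s, i.e. 11.48 hours.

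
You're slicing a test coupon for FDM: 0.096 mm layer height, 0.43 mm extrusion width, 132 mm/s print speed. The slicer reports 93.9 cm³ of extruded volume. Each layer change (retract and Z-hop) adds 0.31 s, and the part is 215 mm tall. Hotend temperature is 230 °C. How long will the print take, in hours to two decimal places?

Extrusion cross-section: 0.096 × 0.43 → 0.04128 mm².
Total extruded path = 93900/0.04128 = 2274709.3 mm.
Print-move time = 2274709.3 / 132, so 17232.6 s.
Layers = ⌈215/0.096⌉ = 2240.
Layer-change overhead: 2240 × 0.31 → 694.4 s.
Total = 17232.6 + 694.4 = 17927 s = 4.98 hours.

4.98 hours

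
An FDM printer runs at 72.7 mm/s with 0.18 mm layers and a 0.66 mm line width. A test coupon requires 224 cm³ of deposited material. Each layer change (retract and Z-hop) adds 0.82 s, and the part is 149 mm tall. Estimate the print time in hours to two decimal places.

Line area = 0.18 × 0.66 = 0.1188 mm².
Toolpath length = 224 cm³ / 0.1188 mm² = 224000 / 0.1188 = 1885521.9 mm.
Print-move time = 1885521.9 / 72.7, so 25935.7 s.
Layer count = ceil(149 / 0.18) = 828.
Z-hop total = 828 × 0.82 = 678.96 s.
Altogether 25935.7 + 678.96 = 26614.66 s, i.e. 7.39 hours.

7.39 hours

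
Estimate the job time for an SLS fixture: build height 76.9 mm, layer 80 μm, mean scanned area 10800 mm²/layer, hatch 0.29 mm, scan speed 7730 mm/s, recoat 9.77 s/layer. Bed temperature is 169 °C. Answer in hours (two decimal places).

3.90 hours

Number of layers: 76.9 / 0.08 → 962 (rounded up).
Hatch length per layer = 10800 / 0.29 = 37241.4 mm.
Scan time per layer = 37241.4 / 7730, so 4.8178 s.
Layer cycle = 4.8178 + 9.77, so 14.5878 s.
Build time = 962 × 14.5878 = 14033.4636 s = 3.90 hours.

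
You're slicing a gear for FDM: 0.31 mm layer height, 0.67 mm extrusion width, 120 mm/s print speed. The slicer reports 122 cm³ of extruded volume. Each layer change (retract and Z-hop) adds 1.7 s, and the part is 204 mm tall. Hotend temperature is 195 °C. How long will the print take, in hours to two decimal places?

1.67 hours

Bead cross-section: 0.31 × 0.67 → 0.2077 mm².
Total extruded path = 122000/0.2077 = 587385.7 mm.
Extrusion time = 587385.7 / 120, so 4894.9 s.
Number of layers: 204 / 0.31 → 659 (rounded up).
Layer-change overhead = 659 × 1.7, so 1120.3 s.
Altogether 4894.9 + 1120.3 = 6015.2 s, i.e. 1.67 hours.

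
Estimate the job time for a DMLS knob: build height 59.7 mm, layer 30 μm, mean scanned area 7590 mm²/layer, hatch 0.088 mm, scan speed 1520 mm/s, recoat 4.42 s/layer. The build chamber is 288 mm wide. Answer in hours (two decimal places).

33.81 hours

Layer count = ceil(59.7 / 0.03) = 1990.
Scan path per layer = 7590 / 0.088 = 86250 mm.
Scan time per layer = 86250 / 1520, so 56.7434 s.
Layer cycle: 56.7434 + 4.42 → 61.1634 s.
Total: 1990 × 61.1634 s = 121715.166 s → 33.81 hours.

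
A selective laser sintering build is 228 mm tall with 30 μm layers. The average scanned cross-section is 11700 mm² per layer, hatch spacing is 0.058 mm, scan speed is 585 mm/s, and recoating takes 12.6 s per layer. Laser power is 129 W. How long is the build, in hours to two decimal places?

754.57 hours

Number of layers: 228 / 0.03 → 7600 (rounded up).
Scan path per layer = 11700 / 0.058 = 201724.1 mm.
Scan time per layer: 201724.1 / 585 → 344.8275 s.
Layer cycle: 344.8275 + 12.6 → 357.4275 s.
7600 layers × 357.4275 s/layer = 2716449 s, i.e. 754.57 hours.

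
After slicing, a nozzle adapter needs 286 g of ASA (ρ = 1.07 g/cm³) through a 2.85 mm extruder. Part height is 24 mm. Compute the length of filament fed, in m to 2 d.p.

41.90 m

Volume = 286 g / 1.07 g·cm⁻³ = 267.2897 cm³ = 267289.7 mm³.
Filament cross-section = π × (2.85/2)² = 6.3794 mm².
Length = 267289.7 / 6.3794 = 41898.88 mm = 41.90 m.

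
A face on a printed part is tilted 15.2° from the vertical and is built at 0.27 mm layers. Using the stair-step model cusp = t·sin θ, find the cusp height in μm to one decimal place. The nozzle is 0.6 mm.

70.8 μm

h_c = t·sin θ = 0.27 × 0.2622 = 0.070794 mm (70.8 μm).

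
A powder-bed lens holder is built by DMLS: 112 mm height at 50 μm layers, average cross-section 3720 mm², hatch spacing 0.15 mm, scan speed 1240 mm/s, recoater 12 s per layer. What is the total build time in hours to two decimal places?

19.91 hours

Layer count = ceil(112 / 0.05) = 2240.
Per-layer scan distance: 3720 / 0.15 → 24800 mm.
Per-layer scan time = 24800 / 1240, so 20 s.
Layer cycle = 20 + 12, so 32 s.
2240 layers × 32 s/layer = 71680 s, i.e. 19.91 hours.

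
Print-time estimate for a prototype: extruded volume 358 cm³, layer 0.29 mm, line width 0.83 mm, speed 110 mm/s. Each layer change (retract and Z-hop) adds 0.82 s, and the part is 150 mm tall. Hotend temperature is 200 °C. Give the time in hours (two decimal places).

3.87 hours

Line area = 0.29 × 0.83, so 0.2407 mm².
Total extruded path = 358000/0.2407 = 1487328.6 mm.
Time extruding = 1487328.6 / 110, so 13521.2 s.
Layers = ⌈150/0.29⌉ = 518.
Non-print overhead = 518 × 0.82 = 424.76 s.
Total = 13521.2 + 424.76 = 13945.96 s = 3.87 hours.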